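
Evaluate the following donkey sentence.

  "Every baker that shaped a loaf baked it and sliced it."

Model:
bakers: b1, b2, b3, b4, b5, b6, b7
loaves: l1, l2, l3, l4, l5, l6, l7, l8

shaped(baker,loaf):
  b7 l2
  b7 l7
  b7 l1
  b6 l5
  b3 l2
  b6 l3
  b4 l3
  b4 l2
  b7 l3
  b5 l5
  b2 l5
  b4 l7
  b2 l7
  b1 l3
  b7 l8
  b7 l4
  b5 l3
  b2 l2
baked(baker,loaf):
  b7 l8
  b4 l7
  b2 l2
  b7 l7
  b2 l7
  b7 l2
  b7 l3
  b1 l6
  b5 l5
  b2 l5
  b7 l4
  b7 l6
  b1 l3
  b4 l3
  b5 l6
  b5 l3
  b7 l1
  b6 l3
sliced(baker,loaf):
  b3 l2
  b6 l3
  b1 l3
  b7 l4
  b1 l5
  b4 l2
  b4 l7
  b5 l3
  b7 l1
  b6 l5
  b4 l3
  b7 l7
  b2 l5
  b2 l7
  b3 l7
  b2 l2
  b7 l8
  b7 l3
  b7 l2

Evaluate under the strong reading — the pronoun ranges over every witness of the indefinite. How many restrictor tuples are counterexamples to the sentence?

4

"it" takes "a loaf" as antecedent — a donkey pronoun bound across the clause boundary.
Strong reading: for every (b,l) with shaped(b,l), baked(b,l) ∧ sliced(b,l).
Restrictor pairs: (b1,l3) ✓  (b2,l2) ✓  (b2,l5) ✓  (b2,l7) ✓  (b3,l2) ✗  (b4,l2) ✗  (b4,l3) ✓  (b4,l7) ✓  (b5,l3) ✓  (b5,l5) ✗  (b6,l3) ✓  (b6,l5) ✗  (b7,l1) ✓  (b7,l2) ✓  (b7,l3) ✓  (b7,l4) ✓  (b7,l7) ✓  (b7,l8) ✓
Counterexamples (restrictor pairs failing the scope): 4.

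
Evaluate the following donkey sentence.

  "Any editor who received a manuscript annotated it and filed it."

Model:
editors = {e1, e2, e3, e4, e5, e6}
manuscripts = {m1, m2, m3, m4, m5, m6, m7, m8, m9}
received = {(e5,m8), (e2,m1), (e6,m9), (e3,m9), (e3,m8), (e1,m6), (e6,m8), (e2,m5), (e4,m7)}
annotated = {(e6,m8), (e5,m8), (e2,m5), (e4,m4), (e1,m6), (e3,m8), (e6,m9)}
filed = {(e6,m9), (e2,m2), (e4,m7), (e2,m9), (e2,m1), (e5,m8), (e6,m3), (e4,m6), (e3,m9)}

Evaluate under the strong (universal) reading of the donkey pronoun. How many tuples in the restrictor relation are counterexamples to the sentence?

"it" takes "a manuscript" as antecedent — a donkey pronoun bound across the clause boundary.
Strong reading: for every (e,m) with received(e,m), annotated(e,m) ∧ filed(e,m).
Restrictor pairs: (e1,m6) ✗  (e2,m1) ✗  (e2,m5) ✗  (e3,m8) ✗  (e3,m9) ✗  (e4,m7) ✗  (e5,m8) ✓  (e6,m8) ✗  (e6,m9) ✓
Counterexamples (restrictor pairs failing the scope): 7.

7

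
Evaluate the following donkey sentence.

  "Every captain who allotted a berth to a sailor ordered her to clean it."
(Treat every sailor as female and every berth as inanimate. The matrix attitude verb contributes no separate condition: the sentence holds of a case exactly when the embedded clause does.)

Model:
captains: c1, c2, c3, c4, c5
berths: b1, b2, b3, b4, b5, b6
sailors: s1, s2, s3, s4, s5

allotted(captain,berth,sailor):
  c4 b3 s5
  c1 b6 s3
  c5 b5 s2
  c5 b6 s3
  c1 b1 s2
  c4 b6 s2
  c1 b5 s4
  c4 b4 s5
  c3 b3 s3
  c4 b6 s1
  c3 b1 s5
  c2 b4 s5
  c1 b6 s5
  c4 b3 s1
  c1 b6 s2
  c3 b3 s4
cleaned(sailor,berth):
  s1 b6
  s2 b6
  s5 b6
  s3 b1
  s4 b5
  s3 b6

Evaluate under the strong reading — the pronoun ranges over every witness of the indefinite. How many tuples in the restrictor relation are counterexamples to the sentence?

"her" takes "a sailor" as antecedent and "it" takes "a berth"; both are donkey pronouns co-varying with the restrictor.
Strong reading: for every (c,b,s) with allotted(c,b,s), cleaned(s,b).
Restrictor triples: (c1,b1,s2)→cleaned(s2,b1) ✗  (c1,b5,s4)→cleaned(s4,b5) ✓  (c1,b6,s2)→cleaned(s2,b6) ✓  (c1,b6,s3)→cleaned(s3,b6) ✓  (c1,b6,s5)→cleaned(s5,b6) ✓  (c2,b4,s5)→cleaned(s5,b4) ✗  (c3,b1,s5)→cleaned(s5,b1) ✗  (c3,b3,s3)→cleaned(s3,b3) ✗  (c3,b3,s4)→cleaned(s4,b3) ✗  (c4,b3,s1)→cleaned(s1,b3) ✗  (c4,b3,s5)→cleaned(s5,b3) ✗  (c4,b4,s5)→cleaned(s5,b4) ✗  (c4,b6,s1)→cleaned(s1,b6) ✓  (c4,b6,s2)→cleaned(s2,b6) ✓  (c5,b5,s2)→cleaned(s2,b5) ✗  (c5,b6,s3)→cleaned(s3,b6) ✓
Counterexamples (restrictor triples failing the scope): 9.

9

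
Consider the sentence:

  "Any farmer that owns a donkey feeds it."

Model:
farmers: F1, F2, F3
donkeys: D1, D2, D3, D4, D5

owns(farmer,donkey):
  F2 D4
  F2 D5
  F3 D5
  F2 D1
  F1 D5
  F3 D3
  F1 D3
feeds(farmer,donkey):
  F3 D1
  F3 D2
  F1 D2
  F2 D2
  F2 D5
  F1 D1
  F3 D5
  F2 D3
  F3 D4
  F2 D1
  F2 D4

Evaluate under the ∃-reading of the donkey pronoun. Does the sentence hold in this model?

False

"it" takes "a donkey" as antecedent — a donkey pronoun bound across the clause boundary.
Weak reading: every farmer f with some owns-donkey has at least one owns-donkey d such that feeds(f,d).
Per farmer: F1:✗  F2:✓  F3:✓
F1 has no witness among its owns-donkeys.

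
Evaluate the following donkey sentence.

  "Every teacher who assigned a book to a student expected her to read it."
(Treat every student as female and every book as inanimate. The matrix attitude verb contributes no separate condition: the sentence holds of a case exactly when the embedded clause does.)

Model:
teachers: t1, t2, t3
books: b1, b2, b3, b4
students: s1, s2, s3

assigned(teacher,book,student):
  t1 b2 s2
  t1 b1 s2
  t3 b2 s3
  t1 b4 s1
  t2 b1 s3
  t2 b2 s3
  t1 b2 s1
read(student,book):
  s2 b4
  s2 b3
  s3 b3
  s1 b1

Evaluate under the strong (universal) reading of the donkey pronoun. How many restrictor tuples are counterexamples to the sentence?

"her" takes "a student" as antecedent and "it" takes "a book"; both are donkey pronouns co-varying with the restrictor.
Strong reading: for every (t,b,s) with assigned(t,b,s), read(s,b).
Restrictor triples: (t1,b1,s2)→read(s2,b1) ✗  (t1,b2,s1)→read(s1,b2) ✗  (t1,b2,s2)→read(s2,b2) ✗  (t1,b4,s1)→read(s1,b4) ✗  (t2,b1,s3)→read(s3,b1) ✗  (t2,b2,s3)→read(s3,b2) ✗  (t3,b2,s3)→read(s3,b2) ✗
Counterexamples (restrictor triples failing the scope): 7.

7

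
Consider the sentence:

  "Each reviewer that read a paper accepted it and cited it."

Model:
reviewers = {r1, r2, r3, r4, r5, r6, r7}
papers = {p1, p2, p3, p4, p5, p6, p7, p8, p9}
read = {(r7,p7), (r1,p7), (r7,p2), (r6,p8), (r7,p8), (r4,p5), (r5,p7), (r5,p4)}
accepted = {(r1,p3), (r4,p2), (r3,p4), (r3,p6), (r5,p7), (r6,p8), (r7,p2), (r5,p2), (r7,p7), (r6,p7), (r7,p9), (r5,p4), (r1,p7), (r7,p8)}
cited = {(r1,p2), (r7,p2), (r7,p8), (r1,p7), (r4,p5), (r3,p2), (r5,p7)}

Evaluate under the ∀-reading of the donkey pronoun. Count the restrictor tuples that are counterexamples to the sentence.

4

"it" takes "a paper" as antecedent — a donkey pronoun bound across the clause boundary.
Strong reading: for every (r,p) with read(r,p), accepted(r,p) ∧ cited(r,p).
Restrictor pairs: (r1,p7) ✓  (r4,p5) ✗  (r5,p4) ✗  (r5,p7) ✓  (r6,p8) ✗  (r7,p2) ✓  (r7,p7) ✗  (r7,p8) ✓
Counterexamples (restrictor pairs failing the scope): 4.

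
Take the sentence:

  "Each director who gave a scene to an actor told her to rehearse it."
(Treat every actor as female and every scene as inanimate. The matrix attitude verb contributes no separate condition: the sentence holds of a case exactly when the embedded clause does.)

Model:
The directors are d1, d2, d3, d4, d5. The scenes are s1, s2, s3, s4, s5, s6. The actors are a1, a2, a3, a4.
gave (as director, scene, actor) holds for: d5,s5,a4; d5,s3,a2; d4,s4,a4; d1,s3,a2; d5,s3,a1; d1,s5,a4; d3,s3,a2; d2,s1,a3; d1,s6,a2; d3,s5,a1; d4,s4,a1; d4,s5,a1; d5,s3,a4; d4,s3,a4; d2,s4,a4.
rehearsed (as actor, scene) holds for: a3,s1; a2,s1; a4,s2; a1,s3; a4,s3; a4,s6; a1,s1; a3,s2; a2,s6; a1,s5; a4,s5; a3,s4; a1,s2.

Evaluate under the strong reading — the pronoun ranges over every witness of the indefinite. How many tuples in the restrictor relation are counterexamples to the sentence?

"her" takes "an actor" as antecedent and "it" takes "a scene"; both are donkey pronouns co-varying with the restrictor.
Strong reading: for every (d,s,a) with gave(d,s,a), rehearsed(a,s).
Restrictor triples: (d1,s3,a2)→rehearsed(a2,s3) ✗  (d1,s5,a4)→rehearsed(a4,s5) ✓  (d1,s6,a2)→rehearsed(a2,s6) ✓  (d2,s1,a3)→rehearsed(a3,s1) ✓  (d2,s4,a4)→rehearsed(a4,s4) ✗  (d3,s3,a2)→rehearsed(a2,s3) ✗  (d3,s5,a1)→rehearsed(a1,s5) ✓  (d4,s3,a4)→rehearsed(a4,s3) ✓  (d4,s4,a1)→rehearsed(a1,s4) ✗  (d4,s4,a4)→rehearsed(a4,s4) ✗  (d4,s5,a1)→rehearsed(a1,s5) ✓  (d5,s3,a1)→rehearsed(a1,s3) ✓  (d5,s3,a2)→rehearsed(a2,s3) ✗  (d5,s3,a4)→rehearsed(a4,s3) ✓  (d5,s5,a4)→rehearsed(a4,s5) ✓
Counterexamples (restrictor triples failing the scope): 6.

6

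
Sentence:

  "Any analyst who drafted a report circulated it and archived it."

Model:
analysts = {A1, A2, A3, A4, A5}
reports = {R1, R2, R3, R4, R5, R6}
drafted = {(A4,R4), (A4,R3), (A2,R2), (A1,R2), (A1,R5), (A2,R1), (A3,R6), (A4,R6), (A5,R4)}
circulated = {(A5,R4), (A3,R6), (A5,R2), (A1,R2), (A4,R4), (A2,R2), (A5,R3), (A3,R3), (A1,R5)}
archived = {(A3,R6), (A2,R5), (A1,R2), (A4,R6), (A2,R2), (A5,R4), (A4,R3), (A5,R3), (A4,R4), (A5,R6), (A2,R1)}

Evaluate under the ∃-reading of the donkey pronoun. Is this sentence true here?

True

"it" takes "a report" as antecedent — a donkey pronoun bound across the clause boundary.
Weak reading: every analyst a with some drafted-report has at least one drafted-report r such that circulated(a,r) ∧ archived(a,r).
Per analyst: A1:✓  A2:✓  A3:✓  A4:✓  A5:✓
Every analyst in the restrictor has a witness.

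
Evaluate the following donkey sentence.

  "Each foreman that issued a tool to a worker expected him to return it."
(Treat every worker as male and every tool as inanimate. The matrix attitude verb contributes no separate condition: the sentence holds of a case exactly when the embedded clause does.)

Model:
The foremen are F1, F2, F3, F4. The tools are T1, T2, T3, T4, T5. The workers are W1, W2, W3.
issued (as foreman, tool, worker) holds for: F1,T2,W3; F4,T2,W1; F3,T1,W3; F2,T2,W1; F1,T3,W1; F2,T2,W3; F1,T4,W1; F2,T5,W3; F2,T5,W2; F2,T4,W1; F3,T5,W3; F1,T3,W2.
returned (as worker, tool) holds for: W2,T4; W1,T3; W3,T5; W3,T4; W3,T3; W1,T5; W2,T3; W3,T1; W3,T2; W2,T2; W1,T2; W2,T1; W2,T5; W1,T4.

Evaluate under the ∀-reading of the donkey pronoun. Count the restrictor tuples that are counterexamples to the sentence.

"him" takes "a worker" as antecedent and "it" takes "a tool"; both are donkey pronouns co-varying with the restrictor.
Strong reading: for every (f,t,w) with issued(f,t,w), returned(w,t).
Restrictor triples: (F1,T2,W3)→returned(W3,T2) ✓  (F1,T3,W1)→returned(W1,T3) ✓  (F1,T3,W2)→returned(W2,T3) ✓  (F1,T4,W1)→returned(W1,T4) ✓  (F2,T2,W1)→returned(W1,T2) ✓  (F2,T2,W3)→returned(W3,T2) ✓  (F2,T4,W1)→returned(W1,T4) ✓  (F2,T5,W2)→returned(W2,T5) ✓  (F2,T5,W3)→returned(W3,T5) ✓  (F3,T1,W3)→returned(W3,T1) ✓  (F3,T5,W3)→returned(W3,T5) ✓  (F4,T2,W1)→returned(W1,T2) ✓
Counterexamples (restrictor triples failing the scope): 0.

0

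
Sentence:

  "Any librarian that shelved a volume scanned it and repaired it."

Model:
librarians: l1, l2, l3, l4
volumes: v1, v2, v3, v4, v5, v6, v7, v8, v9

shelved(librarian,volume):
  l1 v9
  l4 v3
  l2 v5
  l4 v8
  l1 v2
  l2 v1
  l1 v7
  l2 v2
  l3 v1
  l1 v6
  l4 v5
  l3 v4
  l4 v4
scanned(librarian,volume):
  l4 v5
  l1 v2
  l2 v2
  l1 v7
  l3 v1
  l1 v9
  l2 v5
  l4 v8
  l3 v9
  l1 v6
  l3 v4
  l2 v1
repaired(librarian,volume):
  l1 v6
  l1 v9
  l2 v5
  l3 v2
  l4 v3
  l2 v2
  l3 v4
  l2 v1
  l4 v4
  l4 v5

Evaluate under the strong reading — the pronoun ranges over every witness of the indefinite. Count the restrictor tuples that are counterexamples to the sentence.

6

"it" takes "a volume" as antecedent — a donkey pronoun bound across the clause boundary.
Strong reading: for every (l,v) with shelved(l,v), scanned(l,v) ∧ repaired(l,v).
Restrictor pairs: (l1,v2) ✗  (l1,v6) ✓  (l1,v7) ✗  (l1,v9) ✓  (l2,v1) ✓  (l2,v2) ✓  (l2,v5) ✓  (l3,v1) ✗  (l3,v4) ✓  (l4,v3) ✗  (l4,v4) ✗  (l4,v5) ✓  (l4,v8) ✗
Counterexamples (restrictor pairs failing the scope): 6.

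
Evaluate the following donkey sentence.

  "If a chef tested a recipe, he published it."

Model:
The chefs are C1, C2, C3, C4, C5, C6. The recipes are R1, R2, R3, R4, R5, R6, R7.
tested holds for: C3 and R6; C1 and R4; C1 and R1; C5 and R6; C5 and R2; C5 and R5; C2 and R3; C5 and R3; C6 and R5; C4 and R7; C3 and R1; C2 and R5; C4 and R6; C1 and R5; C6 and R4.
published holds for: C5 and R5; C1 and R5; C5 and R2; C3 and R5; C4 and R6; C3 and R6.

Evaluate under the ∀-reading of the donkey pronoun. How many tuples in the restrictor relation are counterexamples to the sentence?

10

"it" takes "a recipe" as antecedent — a donkey pronoun bound across the clause boundary.
Strong reading: for every (c,r) with tested(c,r), published(c,r).
Restrictor pairs: (C1,R1) ✗  (C1,R4) ✗  (C1,R5) ✓  (C2,R3) ✗  (C2,R5) ✗  (C3,R1) ✗  (C3,R6) ✓  (C4,R6) ✓  (C4,R7) ✗  (C5,R2) ✓  (C5,R3) ✗  (C5,R5) ✓  (C5,R6) ✗  (C6,R4) ✗  (C6,R5) ✗
Counterexamples (restrictor pairs failing the scope): 10.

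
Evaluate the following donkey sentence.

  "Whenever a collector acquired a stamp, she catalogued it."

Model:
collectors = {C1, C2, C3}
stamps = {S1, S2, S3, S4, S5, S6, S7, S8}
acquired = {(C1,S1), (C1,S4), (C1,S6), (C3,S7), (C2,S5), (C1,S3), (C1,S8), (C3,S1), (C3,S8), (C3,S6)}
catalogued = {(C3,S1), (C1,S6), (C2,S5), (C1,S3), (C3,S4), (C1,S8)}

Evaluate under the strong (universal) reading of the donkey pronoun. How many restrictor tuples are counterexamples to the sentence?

"it" takes "a stamp" as antecedent — a donkey pronoun bound across the clause boundary.
Strong reading: for every (c,s) with acquired(c,s), catalogued(c,s).
Restrictor pairs: (C1,S1) ✗  (C1,S3) ✓  (C1,S4) ✗  (C1,S6) ✓  (C1,S8) ✓  (C2,S5) ✓  (C3,S1) ✓  (C3,S6) ✗  (C3,S7) ✗  (C3,S8) ✗
Counterexamples (restrictor pairs failing the scope): 5.

5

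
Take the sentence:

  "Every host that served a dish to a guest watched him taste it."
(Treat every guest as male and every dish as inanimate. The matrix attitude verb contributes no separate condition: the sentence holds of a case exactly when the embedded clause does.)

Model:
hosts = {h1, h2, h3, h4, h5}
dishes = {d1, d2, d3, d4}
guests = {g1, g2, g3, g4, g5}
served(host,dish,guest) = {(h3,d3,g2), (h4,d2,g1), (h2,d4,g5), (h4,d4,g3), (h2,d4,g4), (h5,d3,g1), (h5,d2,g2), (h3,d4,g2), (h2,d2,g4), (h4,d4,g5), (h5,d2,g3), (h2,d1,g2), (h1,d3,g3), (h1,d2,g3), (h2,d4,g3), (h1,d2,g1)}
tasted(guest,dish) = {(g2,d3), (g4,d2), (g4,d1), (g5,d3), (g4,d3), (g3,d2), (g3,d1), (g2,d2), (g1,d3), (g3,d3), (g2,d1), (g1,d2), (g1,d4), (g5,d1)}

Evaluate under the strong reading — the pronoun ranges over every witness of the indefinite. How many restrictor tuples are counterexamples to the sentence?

6

"him" takes "a guest" as antecedent and "it" takes "a dish"; both are donkey pronouns co-varying with the restrictor.
Strong reading: for every (h,d,g) with served(h,d,g), tasted(g,d).
Restrictor triples: (h1,d2,g1)→tasted(g1,d2) ✓  (h1,d2,g3)→tasted(g3,d2) ✓  (h1,d3,g3)→tasted(g3,d3) ✓  (h2,d1,g2)→tasted(g2,d1) ✓  (h2,d2,g4)→tasted(g4,d2) ✓  (h2,d4,g3)→tasted(g3,d4) ✗  (h2,d4,g4)→tasted(g4,d4) ✗  (h2,d4,g5)→tasted(g5,d4) ✗  (h3,d3,g2)→tasted(g2,d3) ✓  (h3,d4,g2)→tasted(g2,d4) ✗  (h4,d2,g1)→tasted(g1,d2) ✓  (h4,d4,g3)→tasted(g3,d4) ✗  (h4,d4,g5)→tasted(g5,d4) ✗  (h5,d2,g2)→tasted(g2,d2) ✓  (h5,d2,g3)→tasted(g3,d2) ✓  (h5,d3,g1)→tasted(g1,d3) ✓
Counterexamples (restrictor triples failing the scope): 6.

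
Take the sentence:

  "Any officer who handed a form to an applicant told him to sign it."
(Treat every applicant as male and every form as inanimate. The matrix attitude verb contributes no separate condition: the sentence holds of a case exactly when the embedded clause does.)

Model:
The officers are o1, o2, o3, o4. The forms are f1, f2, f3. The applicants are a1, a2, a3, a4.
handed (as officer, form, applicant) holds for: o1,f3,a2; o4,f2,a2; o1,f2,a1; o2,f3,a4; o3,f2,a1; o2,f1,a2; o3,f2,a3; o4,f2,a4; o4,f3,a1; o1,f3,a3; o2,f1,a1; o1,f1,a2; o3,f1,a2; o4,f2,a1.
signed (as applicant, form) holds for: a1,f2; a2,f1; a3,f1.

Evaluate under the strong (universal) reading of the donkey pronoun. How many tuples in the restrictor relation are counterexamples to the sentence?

"him" takes "an applicant" as antecedent and "it" takes "a form"; both are donkey pronouns co-varying with the restrictor.
Strong reading: for every (o,f,a) with handed(o,f,a), signed(a,f).
Restrictor triples: (o1,f1,a2)→signed(a2,f1) ✓  (o1,f2,a1)→signed(a1,f2) ✓  (o1,f3,a2)→signed(a2,f3) ✗  (o1,f3,a3)→signed(a3,f3) ✗  (o2,f1,a1)→signed(a1,f1) ✗  (o2,f1,a2)→signed(a2,f1) ✓  (o2,f3,a4)→signed(a4,f3) ✗  (o3,f1,a2)→signed(a2,f1) ✓  (o3,f2,a1)→signed(a1,f2) ✓  (o3,f2,a3)→signed(a3,f2) ✗  (o4,f2,a1)→signed(a1,f2) ✓  (o4,f2,a2)→signed(a2,f2) ✗  (o4,f2,a4)→signed(a4,f2) ✗  (o4,f3,a1)→signed(a1,f3) ✗
Counterexamples (restrictor triples failing the scope): 8.

8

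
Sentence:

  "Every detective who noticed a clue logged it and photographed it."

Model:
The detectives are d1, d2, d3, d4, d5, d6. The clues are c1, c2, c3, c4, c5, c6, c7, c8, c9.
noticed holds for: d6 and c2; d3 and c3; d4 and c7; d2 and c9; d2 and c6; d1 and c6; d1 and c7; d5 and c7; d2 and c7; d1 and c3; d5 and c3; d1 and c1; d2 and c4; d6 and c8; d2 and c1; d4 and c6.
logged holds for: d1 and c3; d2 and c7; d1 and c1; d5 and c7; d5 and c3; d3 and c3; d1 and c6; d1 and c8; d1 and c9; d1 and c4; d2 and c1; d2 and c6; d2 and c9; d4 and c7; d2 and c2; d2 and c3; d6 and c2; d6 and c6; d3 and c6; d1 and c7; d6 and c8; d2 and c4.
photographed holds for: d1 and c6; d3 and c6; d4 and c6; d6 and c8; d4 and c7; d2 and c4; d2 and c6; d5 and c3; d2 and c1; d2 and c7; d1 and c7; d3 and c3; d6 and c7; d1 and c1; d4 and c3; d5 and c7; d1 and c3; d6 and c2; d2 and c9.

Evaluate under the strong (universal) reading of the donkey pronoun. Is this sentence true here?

False

"it" takes "a clue" as antecedent — a donkey pronoun bound across the clause boundary.
Strong reading: for every (d,c) with noticed(d,c), logged(d,c) ∧ photographed(d,c).
Restrictor pairs: (d1,c1) ✓  (d1,c3) ✓  (d1,c6) ✓  (d1,c7) ✓  (d2,c1) ✓  (d2,c4) ✓  (d2,c6) ✓  (d2,c7) ✓  (d2,c9) ✓  (d3,c3) ✓  (d4,c6) ✗  (d4,c7) ✓  (d5,c3) ✓  (d5,c7) ✓  (d6,c2) ✓  (d6,c8) ✓
Counterexample: (d4,c6) is in noticed but fails the scope.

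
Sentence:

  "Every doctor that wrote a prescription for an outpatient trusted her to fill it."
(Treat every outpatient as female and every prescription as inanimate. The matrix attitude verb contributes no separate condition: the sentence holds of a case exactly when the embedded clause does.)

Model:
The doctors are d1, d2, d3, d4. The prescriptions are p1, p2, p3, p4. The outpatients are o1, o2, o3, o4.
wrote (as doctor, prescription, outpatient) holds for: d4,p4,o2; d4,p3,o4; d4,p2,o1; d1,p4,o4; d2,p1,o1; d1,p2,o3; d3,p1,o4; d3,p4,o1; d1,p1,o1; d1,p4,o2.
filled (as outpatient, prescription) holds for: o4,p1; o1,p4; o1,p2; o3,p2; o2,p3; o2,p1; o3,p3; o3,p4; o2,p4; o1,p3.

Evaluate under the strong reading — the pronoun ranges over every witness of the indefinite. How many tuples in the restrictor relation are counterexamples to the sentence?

4

"her" takes "an outpatient" as antecedent and "it" takes "a prescription"; both are donkey pronouns co-varying with the restrictor.
Strong reading: for every (d,p,o) with wrote(d,p,o), filled(o,p).
Restrictor triples: (d1,p1,o1)→filled(o1,p1) ✗  (d1,p2,o3)→filled(o3,p2) ✓  (d1,p4,o2)→filled(o2,p4) ✓  (d1,p4,o4)→filled(o4,p4) ✗  (d2,p1,o1)→filled(o1,p1) ✗  (d3,p1,o4)→filled(o4,p1) ✓  (d3,p4,o1)→filled(o1,p4) ✓  (d4,p2,o1)→filled(o1,p2) ✓  (d4,p3,o4)→filled(o4,p3) ✗  (d4,p4,o2)→filled(o2,p4) ✓
Counterexamples (restrictor triples failing the scope): 4.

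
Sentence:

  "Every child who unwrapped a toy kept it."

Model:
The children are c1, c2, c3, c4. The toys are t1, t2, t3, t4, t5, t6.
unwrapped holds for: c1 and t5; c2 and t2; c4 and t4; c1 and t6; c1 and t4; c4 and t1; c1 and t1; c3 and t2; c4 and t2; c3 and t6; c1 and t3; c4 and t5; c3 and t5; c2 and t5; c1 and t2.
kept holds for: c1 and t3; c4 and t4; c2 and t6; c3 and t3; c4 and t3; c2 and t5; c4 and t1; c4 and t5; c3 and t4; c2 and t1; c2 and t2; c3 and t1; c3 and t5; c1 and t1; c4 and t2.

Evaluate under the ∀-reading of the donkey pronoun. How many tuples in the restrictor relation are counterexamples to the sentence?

"it" takes "a toy" as antecedent — a donkey pronoun bound across the clause boundary.
Strong reading: for every (c,t) with unwrapped(c,t), kept(c,t).
Restrictor pairs: (c1,t1) ✓  (c1,t2) ✗  (c1,t3) ✓  (c1,t4) ✗  (c1,t5) ✗  (c1,t6) ✗  (c2,t2) ✓  (c2,t5) ✓  (c3,t2) ✗  (c3,t5) ✓  (c3,t6) ✗  (c4,t1) ✓  (c4,t2) ✓  (c4,t4) ✓  (c4,t5) ✓
Counterexamples (restrictor pairs failing the scope): 6.

6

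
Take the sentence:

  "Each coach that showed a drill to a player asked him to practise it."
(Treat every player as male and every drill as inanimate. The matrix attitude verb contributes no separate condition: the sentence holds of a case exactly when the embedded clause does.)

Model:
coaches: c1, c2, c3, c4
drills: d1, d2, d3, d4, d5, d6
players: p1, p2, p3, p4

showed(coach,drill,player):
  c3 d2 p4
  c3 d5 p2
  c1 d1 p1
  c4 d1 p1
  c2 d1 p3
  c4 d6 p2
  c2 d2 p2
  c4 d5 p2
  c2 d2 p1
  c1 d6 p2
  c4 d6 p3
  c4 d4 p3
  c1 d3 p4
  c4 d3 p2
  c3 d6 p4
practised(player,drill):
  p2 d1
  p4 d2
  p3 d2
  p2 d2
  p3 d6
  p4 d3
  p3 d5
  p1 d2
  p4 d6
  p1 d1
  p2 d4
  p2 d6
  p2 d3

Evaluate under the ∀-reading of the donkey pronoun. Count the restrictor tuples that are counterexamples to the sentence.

4

"him" takes "a player" as antecedent and "it" takes "a drill"; both are donkey pronouns co-varying with the restrictor.
Strong reading: for every (c,d,p) with showed(c,d,p), practised(p,d).
Restrictor triples: (c1,d1,p1)→practised(p1,d1) ✓  (c1,d3,p4)→practised(p4,d3) ✓  (c1,d6,p2)→practised(p2,d6) ✓  (c2,d1,p3)→practised(p3,d1) ✗  (c2,d2,p1)→practised(p1,d2) ✓  (c2,d2,p2)→practised(p2,d2) ✓  (c3,d2,p4)→practised(p4,d2) ✓  (c3,d5,p2)→practised(p2,d5) ✗  (c3,d6,p4)→practised(p4,d6) ✓  (c4,d1,p1)→practised(p1,d1) ✓  (c4,d3,p2)→practised(p2,d3) ✓  (c4,d4,p3)→practised(p3,d4) ✗  (c4,d5,p2)→practised(p2,d5) ✗  (c4,d6,p2)→practised(p2,d6) ✓  (c4,d6,p3)→practised(p3,d6) ✓
Counterexamples (restrictor triples failing the scope): 4.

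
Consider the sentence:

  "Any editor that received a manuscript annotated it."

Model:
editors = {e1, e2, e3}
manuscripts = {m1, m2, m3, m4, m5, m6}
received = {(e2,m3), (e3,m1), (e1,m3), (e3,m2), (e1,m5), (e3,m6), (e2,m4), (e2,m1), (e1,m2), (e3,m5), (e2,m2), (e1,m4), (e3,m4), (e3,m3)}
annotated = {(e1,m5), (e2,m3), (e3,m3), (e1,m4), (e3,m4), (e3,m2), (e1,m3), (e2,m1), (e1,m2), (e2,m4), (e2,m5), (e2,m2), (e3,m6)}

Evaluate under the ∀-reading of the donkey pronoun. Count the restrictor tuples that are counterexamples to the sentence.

"it" takes "a manuscript" as antecedent — a donkey pronoun bound across the clause boundary.
Strong reading: for every (e,m) with received(e,m), annotated(e,m).
Restrictor pairs: (e1,m2) ✓  (e1,m3) ✓  (e1,m4) ✓  (e1,m5) ✓  (e2,m1) ✓  (e2,m2) ✓  (e2,m3) ✓  (e2,m4) ✓  (e3,m1) ✗  (e3,m2) ✓  (e3,m3) ✓  (e3,m4) ✓  (e3,m5) ✗  (e3,m6) ✓
Counterexamples (restrictor pairs failing the scope): 2.

2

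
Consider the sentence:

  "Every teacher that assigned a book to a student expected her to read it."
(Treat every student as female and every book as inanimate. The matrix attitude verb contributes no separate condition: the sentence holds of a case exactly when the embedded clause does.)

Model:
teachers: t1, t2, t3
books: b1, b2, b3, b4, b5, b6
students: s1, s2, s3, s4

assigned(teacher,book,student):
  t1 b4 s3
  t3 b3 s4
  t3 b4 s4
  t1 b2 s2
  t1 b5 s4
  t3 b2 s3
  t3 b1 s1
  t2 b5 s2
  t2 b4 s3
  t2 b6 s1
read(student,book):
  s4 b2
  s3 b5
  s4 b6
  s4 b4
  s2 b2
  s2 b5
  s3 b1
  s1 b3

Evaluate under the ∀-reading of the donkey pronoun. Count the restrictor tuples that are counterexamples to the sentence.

"her" takes "a student" as antecedent and "it" takes "a book"; both are donkey pronouns co-varying with the restrictor.
Strong reading: for every (t,b,s) with assigned(t,b,s), read(s,b).
Restrictor triples: (t1,b2,s2)→read(s2,b2) ✓  (t1,b4,s3)→read(s3,b4) ✗  (t1,b5,s4)→read(s4,b5) ✗  (t2,b4,s3)→read(s3,b4) ✗  (t2,b5,s2)→read(s2,b5) ✓  (t2,b6,s1)→read(s1,b6) ✗  (t3,b1,s1)→read(s1,b1) ✗  (t3,b2,s3)→read(s3,b2) ✗  (t3,b3,s4)→read(s4,b3) ✗  (t3,b4,s4)→read(s4,b4) ✓
Counterexamples (restrictor triples failing the scope): 7.

7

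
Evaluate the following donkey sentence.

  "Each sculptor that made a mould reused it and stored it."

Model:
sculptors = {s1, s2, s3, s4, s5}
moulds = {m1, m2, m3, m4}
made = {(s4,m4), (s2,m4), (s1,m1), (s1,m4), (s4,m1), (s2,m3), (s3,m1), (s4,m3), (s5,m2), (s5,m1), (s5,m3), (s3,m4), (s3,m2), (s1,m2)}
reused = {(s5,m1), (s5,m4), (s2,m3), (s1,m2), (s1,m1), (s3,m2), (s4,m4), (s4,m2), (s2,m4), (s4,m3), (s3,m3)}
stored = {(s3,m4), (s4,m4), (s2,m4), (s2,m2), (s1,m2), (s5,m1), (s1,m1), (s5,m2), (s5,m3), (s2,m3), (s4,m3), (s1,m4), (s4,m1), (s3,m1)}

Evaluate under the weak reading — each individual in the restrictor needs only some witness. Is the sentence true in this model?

"it" takes "a mould" as antecedent — a donkey pronoun bound across the clause boundary.
Weak reading: every sculptor s with some made-mould has at least one made-mould m such that reused(s,m) ∧ stored(s,m).
Per sculptor: s1:✓  s2:✓  s3:✗  s4:✓  s5:✓
s3 has no witness among its made-moulds.

False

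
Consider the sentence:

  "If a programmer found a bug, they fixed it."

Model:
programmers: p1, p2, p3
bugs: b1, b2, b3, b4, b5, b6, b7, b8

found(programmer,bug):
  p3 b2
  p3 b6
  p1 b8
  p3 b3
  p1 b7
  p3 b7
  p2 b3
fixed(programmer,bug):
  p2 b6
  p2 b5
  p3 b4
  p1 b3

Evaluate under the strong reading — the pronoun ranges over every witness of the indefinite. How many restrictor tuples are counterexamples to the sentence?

7

"it" takes "a bug" as antecedent — a donkey pronoun bound across the clause boundary.
Strong reading: for every (p,b) with found(p,b), fixed(p,b).
Restrictor pairs: (p1,b7) ✗  (p1,b8) ✗  (p2,b3) ✗  (p3,b2) ✗  (p3,b3) ✗  (p3,b6) ✗  (p3,b7) ✗
Counterexamples (restrictor pairs failing the scope): 7.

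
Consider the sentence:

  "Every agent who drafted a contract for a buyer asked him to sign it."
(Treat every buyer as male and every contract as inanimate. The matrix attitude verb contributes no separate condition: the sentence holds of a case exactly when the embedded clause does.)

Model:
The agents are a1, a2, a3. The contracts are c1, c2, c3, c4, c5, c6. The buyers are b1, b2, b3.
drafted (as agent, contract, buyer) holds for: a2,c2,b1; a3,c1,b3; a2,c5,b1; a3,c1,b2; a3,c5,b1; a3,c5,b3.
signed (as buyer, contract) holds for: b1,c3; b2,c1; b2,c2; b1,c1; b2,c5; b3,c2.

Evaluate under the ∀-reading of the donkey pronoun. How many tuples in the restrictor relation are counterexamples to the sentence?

5

"him" takes "a buyer" as antecedent and "it" takes "a contract"; both are donkey pronouns co-varying with the restrictor.
Strong reading: for every (a,c,b) with drafted(a,c,b), signed(b,c).
Restrictor triples: (a2,c2,b1)→signed(b1,c2) ✗  (a2,c5,b1)→signed(b1,c5) ✗  (a3,c1,b2)→signed(b2,c1) ✓  (a3,c1,b3)→signed(b3,c1) ✗  (a3,c5,b1)→signed(b1,c5) ✗  (a3,c5,b3)→signed(b3,c5) ✗
Counterexamples (restrictor triples failing the scope): 5.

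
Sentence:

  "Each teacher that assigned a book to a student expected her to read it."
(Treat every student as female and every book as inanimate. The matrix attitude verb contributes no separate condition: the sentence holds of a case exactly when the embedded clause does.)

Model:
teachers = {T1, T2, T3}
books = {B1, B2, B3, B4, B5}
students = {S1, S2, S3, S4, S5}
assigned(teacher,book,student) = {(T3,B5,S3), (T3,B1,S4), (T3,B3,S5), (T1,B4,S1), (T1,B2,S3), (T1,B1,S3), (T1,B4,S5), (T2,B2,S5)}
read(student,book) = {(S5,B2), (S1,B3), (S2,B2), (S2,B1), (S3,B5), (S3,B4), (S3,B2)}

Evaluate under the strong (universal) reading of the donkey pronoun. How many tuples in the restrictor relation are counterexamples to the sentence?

"her" takes "a student" as antecedent and "it" takes "a book"; both are donkey pronouns co-varying with the restrictor.
Strong reading: for every (t,b,s) with assigned(t,b,s), read(s,b).
Restrictor triples: (T1,B1,S3)→read(S3,B1) ✗  (T1,B2,S3)→read(S3,B2) ✓  (T1,B4,S1)→read(S1,B4) ✗  (T1,B4,S5)→read(S5,B4) ✗  (T2,B2,S5)→read(S5,B2) ✓  (T3,B1,S4)→read(S4,B1) ✗  (T3,B3,S5)→read(S5,B3) ✗  (T3,B5,S3)→read(S3,B5) ✓
Counterexamples (restrictor triples failing the scope): 5.

5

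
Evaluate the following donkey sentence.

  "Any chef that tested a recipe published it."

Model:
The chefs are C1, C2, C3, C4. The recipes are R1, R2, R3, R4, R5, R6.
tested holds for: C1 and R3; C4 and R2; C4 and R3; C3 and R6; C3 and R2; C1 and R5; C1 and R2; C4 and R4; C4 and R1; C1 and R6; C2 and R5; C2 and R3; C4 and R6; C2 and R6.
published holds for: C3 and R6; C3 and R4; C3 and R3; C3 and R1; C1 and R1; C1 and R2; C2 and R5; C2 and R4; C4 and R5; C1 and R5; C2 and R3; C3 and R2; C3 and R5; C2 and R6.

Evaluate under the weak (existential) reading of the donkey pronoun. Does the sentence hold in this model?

"it" takes "a recipe" as antecedent — a donkey pronoun bound across the clause boundary.
Weak reading: every chef c with some tested-recipe has at least one tested-recipe r such that published(c,r).
Per chef: C1:✓  C2:✓  C3:✓  C4:✗
C4 has no witness among its tested-recipes.

False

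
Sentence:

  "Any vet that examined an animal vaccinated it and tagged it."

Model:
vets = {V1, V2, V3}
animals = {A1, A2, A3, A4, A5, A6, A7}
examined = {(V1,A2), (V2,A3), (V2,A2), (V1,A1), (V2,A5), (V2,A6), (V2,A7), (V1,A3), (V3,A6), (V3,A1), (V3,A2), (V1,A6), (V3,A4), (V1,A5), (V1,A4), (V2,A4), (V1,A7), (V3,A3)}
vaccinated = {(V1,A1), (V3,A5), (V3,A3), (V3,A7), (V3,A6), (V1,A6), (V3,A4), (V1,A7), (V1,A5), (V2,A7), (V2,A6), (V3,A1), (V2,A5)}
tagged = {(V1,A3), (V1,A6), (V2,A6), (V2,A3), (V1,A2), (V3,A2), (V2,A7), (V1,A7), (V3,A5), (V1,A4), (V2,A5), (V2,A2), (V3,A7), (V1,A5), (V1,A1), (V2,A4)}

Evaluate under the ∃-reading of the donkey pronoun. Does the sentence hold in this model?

"it" takes "an animal" as antecedent — a donkey pronoun bound across the clause boundary.
Weak reading: every vet v with some examined-animal has at least one examined-animal a such that vaccinated(v,a) ∧ tagged(v,a).
Per vet: V1:✓  V2:✓  V3:✗
V3 has no witness among its examined-animals.

False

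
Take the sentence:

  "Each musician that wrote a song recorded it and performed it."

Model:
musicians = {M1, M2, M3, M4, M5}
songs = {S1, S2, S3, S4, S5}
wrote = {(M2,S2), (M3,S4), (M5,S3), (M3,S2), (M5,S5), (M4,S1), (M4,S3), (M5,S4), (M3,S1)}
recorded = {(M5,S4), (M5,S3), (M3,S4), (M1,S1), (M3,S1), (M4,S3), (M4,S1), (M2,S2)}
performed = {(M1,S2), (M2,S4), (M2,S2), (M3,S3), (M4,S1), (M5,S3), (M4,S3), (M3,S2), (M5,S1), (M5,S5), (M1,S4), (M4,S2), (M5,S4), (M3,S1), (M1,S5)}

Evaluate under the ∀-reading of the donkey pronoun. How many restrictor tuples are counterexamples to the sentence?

"it" takes "a song" as antecedent — a donkey pronoun bound across the clause boundary.
Strong reading: for every (m,s) with wrote(m,s), recorded(m,s) ∧ performed(m,s).
Restrictor pairs: (M2,S2) ✓  (M3,S1) ✓  (M3,S2) ✗  (M3,S4) ✗  (M4,S1) ✓  (M4,S3) ✓  (M5,S3) ✓  (M5,S4) ✓  (M5,S5) ✗
Counterexamples (restrictor pairs failing the scope): 3.

3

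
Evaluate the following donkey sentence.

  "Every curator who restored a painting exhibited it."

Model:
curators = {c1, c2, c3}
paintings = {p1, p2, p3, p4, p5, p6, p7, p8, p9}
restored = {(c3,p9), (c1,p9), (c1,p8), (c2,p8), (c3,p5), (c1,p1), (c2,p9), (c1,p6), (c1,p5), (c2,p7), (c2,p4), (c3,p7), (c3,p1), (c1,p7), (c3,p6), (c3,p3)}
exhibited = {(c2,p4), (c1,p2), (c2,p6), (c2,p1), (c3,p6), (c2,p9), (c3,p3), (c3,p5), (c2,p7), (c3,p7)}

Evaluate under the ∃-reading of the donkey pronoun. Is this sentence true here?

"it" takes "a painting" as antecedent — a donkey pronoun bound across the clause boundary.
Weak reading: every curator c with some restored-painting has at least one restored-painting p such that exhibited(c,p).
Per curator: c1:✗  c2:✓  c3:✓
c1 has no witness among its restored-paintings.

False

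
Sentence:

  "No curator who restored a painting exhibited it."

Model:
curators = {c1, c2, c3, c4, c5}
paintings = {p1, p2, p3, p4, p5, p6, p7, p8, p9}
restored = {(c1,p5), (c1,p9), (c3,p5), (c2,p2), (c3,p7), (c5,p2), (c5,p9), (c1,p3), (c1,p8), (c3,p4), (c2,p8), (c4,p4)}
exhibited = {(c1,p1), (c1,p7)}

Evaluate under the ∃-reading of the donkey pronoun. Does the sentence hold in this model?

"it" takes "a painting" as antecedent — a donkey pronoun bound across the clause boundary.
Truth condition: for no (c,p) with restored(c,p) does exhibited(c,p) hold.
Restrictor pairs — does the scope hold? (c1,p3):fails  (c1,p5):fails  (c1,p8):fails  (c1,p9):fails  (c2,p2):fails  (c2,p8):fails  (c3,p4):fails  (c3,p5):fails  (c3,p7):fails  (c4,p4):fails  (c5,p2):fails  (c5,p9):fails
Scope holds for no restrictor pair, so the sentence is true.

True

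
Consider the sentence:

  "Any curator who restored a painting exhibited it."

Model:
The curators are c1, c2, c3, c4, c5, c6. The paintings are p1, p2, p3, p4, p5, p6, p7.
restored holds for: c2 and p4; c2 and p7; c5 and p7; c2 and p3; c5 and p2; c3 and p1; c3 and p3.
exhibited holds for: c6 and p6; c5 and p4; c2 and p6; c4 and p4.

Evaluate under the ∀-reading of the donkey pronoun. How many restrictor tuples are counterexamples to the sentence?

7

"it" takes "a painting" as antecedent — a donkey pronoun bound across the clause boundary.
Strong reading: for every (c,p) with restored(c,p), exhibited(c,p).
Restrictor pairs: (c2,p3) ✗  (c2,p4) ✗  (c2,p7) ✗  (c3,p1) ✗  (c3,p3) ✗  (c5,p2) ✗  (c5,p7) ✗
Counterexamples (restrictor pairs failing the scope): 7.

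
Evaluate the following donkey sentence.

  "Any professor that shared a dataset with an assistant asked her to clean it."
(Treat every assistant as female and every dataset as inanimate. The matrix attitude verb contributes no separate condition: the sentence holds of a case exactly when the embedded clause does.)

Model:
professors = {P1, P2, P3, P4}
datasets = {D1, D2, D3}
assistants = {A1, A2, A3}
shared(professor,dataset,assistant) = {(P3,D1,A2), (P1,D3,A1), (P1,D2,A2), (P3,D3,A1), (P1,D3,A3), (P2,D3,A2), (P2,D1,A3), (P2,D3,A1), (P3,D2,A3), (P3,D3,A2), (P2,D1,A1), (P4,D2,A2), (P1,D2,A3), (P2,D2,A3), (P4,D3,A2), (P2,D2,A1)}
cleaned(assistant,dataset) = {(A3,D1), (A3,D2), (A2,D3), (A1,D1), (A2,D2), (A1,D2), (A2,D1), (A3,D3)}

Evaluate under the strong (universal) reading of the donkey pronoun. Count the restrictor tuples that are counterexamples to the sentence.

3

"her" takes "an assistant" as antecedent and "it" takes "a dataset"; both are donkey pronouns co-varying with the restrictor.
Strong reading: for every (p,d,a) with shared(p,d,a), cleaned(a,d).
Restrictor triples: (P1,D2,A2)→cleaned(A2,D2) ✓  (P1,D2,A3)→cleaned(A3,D2) ✓  (P1,D3,A1)→cleaned(A1,D3) ✗  (P1,D3,A3)→cleaned(A3,D3) ✓  (P2,D1,A1)→cleaned(A1,D1) ✓  (P2,D1,A3)→cleaned(A3,D1) ✓  (P2,D2,A1)→cleaned(A1,D2) ✓  (P2,D2,A3)→cleaned(A3,D2) ✓  (P2,D3,A1)→cleaned(A1,D3) ✗  (P2,D3,A2)→cleaned(A2,D3) ✓  (P3,D1,A2)→cleaned(A2,D1) ✓  (P3,D2,A3)→cleaned(A3,D2) ✓  (P3,D3,A1)→cleaned(A1,D3) ✗  (P3,D3,A2)→cleaned(A2,D3) ✓  (P4,D2,A2)→cleaned(A2,D2) ✓  (P4,D3,A2)→cleaned(A2,D3) ✓
Counterexamples (restrictor triples failing the scope): 3.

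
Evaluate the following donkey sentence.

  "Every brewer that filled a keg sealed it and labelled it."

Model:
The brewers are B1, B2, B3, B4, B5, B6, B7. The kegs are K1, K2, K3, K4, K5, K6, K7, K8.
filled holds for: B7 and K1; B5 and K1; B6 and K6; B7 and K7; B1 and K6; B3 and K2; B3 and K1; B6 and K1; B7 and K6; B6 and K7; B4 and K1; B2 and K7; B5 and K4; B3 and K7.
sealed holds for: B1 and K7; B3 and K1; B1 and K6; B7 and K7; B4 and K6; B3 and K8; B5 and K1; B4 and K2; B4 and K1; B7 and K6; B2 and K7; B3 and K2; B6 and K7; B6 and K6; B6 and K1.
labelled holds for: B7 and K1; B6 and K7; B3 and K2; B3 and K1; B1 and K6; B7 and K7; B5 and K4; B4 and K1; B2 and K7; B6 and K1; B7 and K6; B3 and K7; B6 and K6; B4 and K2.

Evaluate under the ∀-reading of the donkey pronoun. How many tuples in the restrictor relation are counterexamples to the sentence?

4

"it" takes "a keg" as antecedent — a donkey pronoun bound across the clause boundary.
Strong reading: for every (b,k) with filled(b,k), sealed(b,k) ∧ labelled(b,k).
Restrictor pairs: (B1,K6) ✓  (B2,K7) ✓  (B3,K1) ✓  (B3,K2) ✓  (B3,K7) ✗  (B4,K1) ✓  (B5,K1) ✗  (B5,K4) ✗  (B6,K1) ✓  (B6,K6) ✓  (B6,K7) ✓  (B7,K1) ✗  (B7,K6) ✓  (B7,K7) ✓
Counterexamples (restrictor pairs failing the scope): 4.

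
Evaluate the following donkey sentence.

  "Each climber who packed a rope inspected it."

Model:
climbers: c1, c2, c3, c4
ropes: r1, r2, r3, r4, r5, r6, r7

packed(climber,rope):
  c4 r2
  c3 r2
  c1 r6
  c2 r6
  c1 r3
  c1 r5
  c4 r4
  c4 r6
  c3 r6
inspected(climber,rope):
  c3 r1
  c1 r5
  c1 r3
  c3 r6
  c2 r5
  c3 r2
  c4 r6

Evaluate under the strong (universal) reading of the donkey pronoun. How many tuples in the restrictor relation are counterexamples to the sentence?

4

"it" takes "a rope" as antecedent — a donkey pronoun bound across the clause boundary.
Strong reading: for every (c,r) with packed(c,r), inspected(c,r).
Restrictor pairs: (c1,r3) ✓  (c1,r5) ✓  (c1,r6) ✗  (c2,r6) ✗  (c3,r2) ✓  (c3,r6) ✓  (c4,r2) ✗  (c4,r4) ✗  (c4,r6) ✓
Counterexamples (restrictor pairs failing the scope): 4.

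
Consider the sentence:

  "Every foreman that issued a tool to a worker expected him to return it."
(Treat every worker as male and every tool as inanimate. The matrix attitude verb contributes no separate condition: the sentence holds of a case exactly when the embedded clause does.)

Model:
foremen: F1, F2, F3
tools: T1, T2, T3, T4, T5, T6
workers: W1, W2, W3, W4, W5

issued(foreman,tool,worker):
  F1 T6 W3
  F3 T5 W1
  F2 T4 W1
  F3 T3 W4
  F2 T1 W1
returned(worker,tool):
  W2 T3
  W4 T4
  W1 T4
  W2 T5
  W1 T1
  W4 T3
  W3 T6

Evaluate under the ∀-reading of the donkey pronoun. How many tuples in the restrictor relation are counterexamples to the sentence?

1

"him" takes "a worker" as antecedent and "it" takes "a tool"; both are donkey pronouns co-varying with the restrictor.
Strong reading: for every (f,t,w) with issued(f,t,w), returned(w,t).
Restrictor triples: (F1,T6,W3)→returned(W3,T6) ✓  (F2,T1,W1)→returned(W1,T1) ✓  (F2,T4,W1)→returned(W1,T4) ✓  (F3,T3,W4)→returned(W4,T3) ✓  (F3,T5,W1)→returned(W1,T5) ✗
Counterexamples (restrictor triples failing the scope): 1.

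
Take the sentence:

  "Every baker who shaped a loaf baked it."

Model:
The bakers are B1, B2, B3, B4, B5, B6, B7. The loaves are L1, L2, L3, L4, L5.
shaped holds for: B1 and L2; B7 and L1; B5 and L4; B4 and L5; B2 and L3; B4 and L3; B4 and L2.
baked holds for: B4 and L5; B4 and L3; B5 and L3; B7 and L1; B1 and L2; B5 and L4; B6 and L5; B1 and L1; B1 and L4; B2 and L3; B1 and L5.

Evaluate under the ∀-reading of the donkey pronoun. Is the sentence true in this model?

"it" takes "a loaf" as antecedent — a donkey pronoun bound across the clause boundary.
Strong reading: for every (b,l) with shaped(b,l), baked(b,l).
Restrictor pairs: (B1,L2) ✓  (B2,L3) ✓  (B4,L2) ✗  (B4,L3) ✓  (B4,L5) ✓  (B5,L4) ✓  (B7,L1) ✓
Counterexample: (B4,L2) is in shaped but fails the scope.

False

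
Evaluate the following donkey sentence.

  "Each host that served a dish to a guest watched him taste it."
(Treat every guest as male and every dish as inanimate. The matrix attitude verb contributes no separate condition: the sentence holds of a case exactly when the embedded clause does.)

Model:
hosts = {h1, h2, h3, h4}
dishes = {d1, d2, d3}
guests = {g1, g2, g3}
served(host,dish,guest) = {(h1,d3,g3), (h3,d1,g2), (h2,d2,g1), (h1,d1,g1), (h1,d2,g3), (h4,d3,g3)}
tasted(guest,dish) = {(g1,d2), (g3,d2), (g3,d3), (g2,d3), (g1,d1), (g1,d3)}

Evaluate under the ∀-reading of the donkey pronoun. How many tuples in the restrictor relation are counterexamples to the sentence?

"him" takes "a guest" as antecedent and "it" takes "a dish"; both are donkey pronouns co-varying with the restrictor.
Strong reading: for every (h,d,g) with served(h,d,g), tasted(g,d).
Restrictor triples: (h1,d1,g1)→tasted(g1,d1) ✓  (h1,d2,g3)→tasted(g3,d2) ✓  (h1,d3,g3)→tasted(g3,d3) ✓  (h2,d2,g1)→tasted(g1,d2) ✓  (h3,d1,g2)→tasted(g2,d1) ✗  (h4,d3,g3)→tasted(g3,d3) ✓
Counterexamples (restrictor triples failing the scope): 1.

1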